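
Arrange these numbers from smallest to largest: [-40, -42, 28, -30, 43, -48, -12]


Original list: [-40, -42, 28, -30, 43, -48, -12]
Repeatedly take the smallest remaining element:
  Remaining [-40, -42, 28, -30, 43, -48, -12] -> smallest is -48
  Remaining [-40, -42, 28, -30, 43, -12] -> smallest is -42
  Remaining [-40, 28, -30, 43, -12] -> smallest is -40
  Remaining [28, -30, 43, -12] -> smallest is -30
  Remaining [28, 43, -12] -> smallest is -12
  Remaining [28, 43] -> smallest is 28
  Remaining [43] -> smallest is 43
Collecting the picks in order gives the sorted list.
Final answer: [-48, -42, -40, -30, -12, 28, 43]


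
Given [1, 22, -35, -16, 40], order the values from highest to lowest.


Original list: [1, 22, -35, -16, 40]
Repeatedly take the largest remaining element:
  Remaining [1, 22, -35, -16, 40] -> largest is 40
  Remaining [1, 22, -35, -16] -> largest is 22
  Remaining [1, -35, -16] -> largest is 1
  Remaining [-35, -16] -> largest is -16
  Remaining [-35] -> largest is -35
Collecting the picks in order gives the descending list.
Final answer: [40, 22, 1, -16, -35]


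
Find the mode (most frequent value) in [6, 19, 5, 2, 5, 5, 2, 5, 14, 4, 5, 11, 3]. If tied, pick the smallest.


Count the frequency of each value:
  2 appears 2 time(s)
  3 appears 1 time(s)
  4 appears 1 time(s)
  5 appears 5 time(s)
  6 appears 1 time(s)
  11 appears 1 time(s)
  14 appears 1 time(s)
  19 appears 1 time(s)
Maximum frequency is 5.
Only 5 reaches that frequency, so it is the mode.
Final answer: 5


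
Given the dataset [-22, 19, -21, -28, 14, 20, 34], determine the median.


First, sort the list: [-28, -22, -21, 14, 19, 20, 34]
The list has 7 elements (odd count).
The middle index is 3 (0-based), and the element there is 14.
Final answer: 14


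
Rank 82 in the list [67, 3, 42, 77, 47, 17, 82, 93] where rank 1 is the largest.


Sort descending: [93, 82, 77, 67, 47, 42, 17, 3]
Find 82 in the sorted list.
82 is at position 2.
Final answer: 2


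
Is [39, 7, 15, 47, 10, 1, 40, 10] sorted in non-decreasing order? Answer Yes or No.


Check consecutive pairs:
  39 <= 7? False
  7 <= 15? True
  15 <= 47? True
  47 <= 10? False
  10 <= 1? False
  1 <= 40? True
  40 <= 10? False
4 consecutive pair(s) are out of order, so the list is not sorted.
Final answer: No


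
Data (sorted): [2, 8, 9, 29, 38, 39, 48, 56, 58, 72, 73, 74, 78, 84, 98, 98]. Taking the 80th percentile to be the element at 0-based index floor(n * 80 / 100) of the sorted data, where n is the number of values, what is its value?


The dataset has n = 16 elements.
Index = floor(16 * 80 / 100) = floor(1280 / 100) = floor(12.8) = 12
Counting from index 0 in the sorted data, the element at index 12 is 78.
Final answer: 78


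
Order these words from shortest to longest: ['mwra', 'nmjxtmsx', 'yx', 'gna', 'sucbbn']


Compute lengths:
  'mwra' has length 4
  'nmjxtmsx' has length 8
  'yx' has length 2
  'gna' has length 3
  'sucbbn' has length 6
Lengths in increasing order: 2 < 3 < 4 < 6 < 8
Listing the words in that order gives the answer.
Final answer: ['yx', 'gna', 'mwra', 'sucbbn', 'nmjxtmsx']


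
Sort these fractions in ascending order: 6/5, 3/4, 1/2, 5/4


Convert to decimal for comparison:
  6/5 = 1.2
  3/4 = 0.75
  1/2 = 0.5
  5/4 = 1.25
Decimals in increasing order: 0.5 < 0.75 < 1.2 < 1.25
Writing each back as its fraction gives the sorted order.
Final answer: 1/2, 3/4, 6/5, 5/4


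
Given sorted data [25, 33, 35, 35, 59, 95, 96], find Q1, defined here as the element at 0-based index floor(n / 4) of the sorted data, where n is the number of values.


The list has n = 7 elements.
Q1 index = floor(7 / 4) = floor(1.75) = 1
Counting from index 0 in the sorted data, the element at index 1 is 33.
Final answer: 33


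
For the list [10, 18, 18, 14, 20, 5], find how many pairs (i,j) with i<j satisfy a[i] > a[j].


For each element, count the later elements that are smaller than it:
  10 (index 0): smaller elements after it = [5] -> 1
  18 (index 1): smaller elements after it = [14, 5] -> 2
  18 (index 2): smaller elements after it = [14, 5] -> 2
  14 (index 3): smaller elements after it = [5] -> 1
  20 (index 4): smaller elements after it = [5] -> 1
Total inversions = 1 + 2 + 2 + 1 + 1 = 7
Final answer: 7


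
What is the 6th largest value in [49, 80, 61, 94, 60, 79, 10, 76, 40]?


Sort descending: [94, 80, 79, 76, 61, 60, 49, 40, 10]
The 6th element (1-indexed) is at index 5.
Value = 60
Final answer: 60


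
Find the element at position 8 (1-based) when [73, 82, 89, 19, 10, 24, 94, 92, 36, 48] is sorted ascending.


Sort ascending: [10, 19, 24, 36, 48, 73, 82, 89, 92, 94]
The 8th element (1-indexed) is at index 7.
Value = 89
Final answer: 89


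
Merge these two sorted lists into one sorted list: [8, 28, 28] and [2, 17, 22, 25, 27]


List A: [8, 28, 28]
List B: [2, 17, 22, 25, 27]
Repeatedly compare the front elements and take the smaller:
  8 vs 2 -> take 2
  8 vs 17 -> take 8
  28 vs 17 -> take 17
  28 vs 22 -> take 22
  28 vs 25 -> take 25
  28 vs 27 -> take 27
  B is exhausted; append the rest of A: [28, 28]
Final answer: [2, 8, 17, 22, 25, 27, 28, 28]


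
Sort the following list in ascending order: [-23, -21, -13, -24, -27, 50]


Original list: [-23, -21, -13, -24, -27, 50]
Repeatedly take the smallest remaining element:
  Remaining [-23, -21, -13, -24, -27, 50] -> smallest is -27
  Remaining [-23, -21, -13, -24, 50] -> smallest is -24
  Remaining [-23, -21, -13, 50] -> smallest is -23
  Remaining [-21, -13, 50] -> smallest is -21
  Remaining [-13, 50] -> smallest is -13
  Remaining [50] -> smallest is 50
Collecting the picks in order gives the sorted list.
Final answer: [-27, -24, -23, -21, -13, 50]


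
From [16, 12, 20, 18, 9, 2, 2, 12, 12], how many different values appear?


List all unique values:
Distinct values: [2, 9, 12, 16, 18, 20]
Count = 6
Final answer: 6


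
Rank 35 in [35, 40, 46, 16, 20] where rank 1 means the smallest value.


Sort ascending: [16, 20, 35, 40, 46]
Find 35 in the sorted list.
35 is at position 3 (1-indexed).
Final answer: 3


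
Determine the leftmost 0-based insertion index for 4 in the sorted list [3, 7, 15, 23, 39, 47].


List is sorted: [3, 7, 15, 23, 39, 47]
We need the leftmost position where 4 can be inserted, i.e. the first index whose element is >= 4 (or the end of the list if none is).
Binary search with low=0, high=6 (0-based indices):
  low=0, high=6, mid=3: a[3]=23 >= 4, so high = 3
  low=0, high=3, mid=1: a[1]=7 >= 4, so high = 1
  low=0, high=1, mid=0: a[0]=3 < 4, so low = 1
Now low = high = 1, so the insertion index is 1.
Final answer: 1


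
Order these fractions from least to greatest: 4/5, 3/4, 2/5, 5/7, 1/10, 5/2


Convert to decimal for comparison:
  4/5 = 0.8
  3/4 = 0.75
  2/5 = 0.4
  5/7 = 0.7143
  1/10 = 0.1
  5/2 = 2.5
Decimals in increasing order: 0.1 < 0.4 < 0.7143 < 0.75 < 0.8 < 2.5
Writing each back as its fraction gives the sorted order.
Final answer: 1/10, 2/5, 5/7, 3/4, 4/5, 5/2


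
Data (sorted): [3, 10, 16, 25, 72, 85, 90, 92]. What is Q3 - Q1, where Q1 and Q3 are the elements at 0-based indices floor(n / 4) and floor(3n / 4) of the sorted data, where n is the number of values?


The data has n = 8 elements.
Q1 index = floor(8 / 4) = floor(2) = 2; Q3 index = floor(3 * 8 / 4) = floor(6) = 6
Q1 = element at index 2 = 16
Q3 = element at index 6 = 90
IQR = 90 - 16 = 74
Final answer: 74


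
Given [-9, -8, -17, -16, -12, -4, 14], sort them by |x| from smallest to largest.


Compute absolute values:
  |-9| = 9
  |-8| = 8
  |-17| = 17
  |-16| = 16
  |-12| = 12
  |-4| = 4
  |14| = 14
Absolute values in increasing order: 4 < 8 < 9 < 12 < 14 < 16 < 17
Listing the original numbers in that order gives the answer.
Final answer: [-4, -8, -9, -12, 14, -16, -17]


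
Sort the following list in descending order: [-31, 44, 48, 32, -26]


Original list: [-31, 44, 48, 32, -26]
Repeatedly take the largest remaining element:
  Remaining [-31, 44, 48, 32, -26] -> largest is 48
  Remaining [-31, 44, 32, -26] -> largest is 44
  Remaining [-31, 32, -26] -> largest is 32
  Remaining [-31, -26] -> largest is -26
  Remaining [-31] -> largest is -31
Collecting the picks in order gives the descending list.
Final answer: [48, 44, 32, -26, -31]


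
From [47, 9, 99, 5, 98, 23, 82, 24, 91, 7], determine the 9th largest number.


Sort descending: [99, 98, 91, 82, 47, 24, 23, 9, 7, 5]
The 9th element (1-indexed) is at index 8.
Value = 7
Final answer: 7


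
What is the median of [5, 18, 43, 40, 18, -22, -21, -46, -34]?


First, sort the list: [-46, -34, -22, -21, 5, 18, 18, 40, 43]
The list has 9 elements (odd count).
The middle index is 4 (0-based), and the element there is 5.
Final answer: 5


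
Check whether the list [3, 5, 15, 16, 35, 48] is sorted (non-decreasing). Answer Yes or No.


Check consecutive pairs:
  3 <= 5? True
  5 <= 15? True
  15 <= 16? True
  16 <= 35? True
  35 <= 48? True
Every consecutive pair is in order, so the list is non-decreasing.
Final answer: Yes


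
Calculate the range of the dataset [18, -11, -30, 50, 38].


Maximum value: 50
Minimum value: -30
Range = 50 - (-30) = 80
Final answer: 80


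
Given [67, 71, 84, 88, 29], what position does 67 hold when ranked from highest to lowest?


Sort descending: [88, 84, 71, 67, 29]
Find 67 in the sorted list.
67 is at position 4.
Final answer: 4


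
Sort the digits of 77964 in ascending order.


The number 77964 has digits: 7, 7, 9, 6, 4
Sorted: 4, 6, 7, 7, 9
Joining the sorted digits gives the result.
Final answer: 46779


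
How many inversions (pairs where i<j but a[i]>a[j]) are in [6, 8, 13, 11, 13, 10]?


For each element, count the later elements that are smaller than it:
  6 (index 0): smaller elements after it = [] -> 0
  8 (index 1): smaller elements after it = [] -> 0
  13 (index 2): smaller elements after it = [11, 10] -> 2
  11 (index 3): smaller elements after it = [10] -> 1
  13 (index 4): smaller elements after it = [10] -> 1
Total inversions = 0 + 0 + 2 + 1 + 1 = 4
Final answer: 4


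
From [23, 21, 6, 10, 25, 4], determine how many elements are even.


Check each element:
  23 is odd
  21 is odd
  6 is even
  10 is even
  25 is odd
  4 is even
Evens: [6, 10, 4]
Count of evens = 3
Final answer: 3


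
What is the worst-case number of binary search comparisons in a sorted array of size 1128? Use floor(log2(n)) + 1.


Binary search halves the search space each step.
Maximum comparisons = floor(log2(1128)) + 1
log2(1128) = 10.1396
floor(log2(1128)) = 10, so 10 + 1 = 11
Final answer: 11


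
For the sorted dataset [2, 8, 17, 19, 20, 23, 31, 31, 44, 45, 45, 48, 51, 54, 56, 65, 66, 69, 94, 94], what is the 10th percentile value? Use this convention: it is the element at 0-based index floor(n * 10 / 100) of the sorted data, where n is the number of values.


The dataset has n = 20 elements.
Index = floor(20 * 10 / 100) = floor(200 / 100) = floor(2) = 2
Counting from index 0 in the sorted data, the element at index 2 is 17.
Final answer: 17


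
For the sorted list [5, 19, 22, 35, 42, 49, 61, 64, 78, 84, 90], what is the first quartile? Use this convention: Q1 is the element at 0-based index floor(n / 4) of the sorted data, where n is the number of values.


The list has n = 11 elements.
Q1 index = floor(11 / 4) = floor(2.75) = 2
Counting from index 0 in the sorted data, the element at index 2 is 22.
Final answer: 22


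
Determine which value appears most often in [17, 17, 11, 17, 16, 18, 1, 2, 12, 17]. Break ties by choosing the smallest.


Count the frequency of each value:
  1 appears 1 time(s)
  2 appears 1 time(s)
  11 appears 1 time(s)
  12 appears 1 time(s)
  16 appears 1 time(s)
  17 appears 4 time(s)
  18 appears 1 time(s)
Maximum frequency is 4.
Only 17 reaches that frequency, so it is the mode.
Final answer: 17


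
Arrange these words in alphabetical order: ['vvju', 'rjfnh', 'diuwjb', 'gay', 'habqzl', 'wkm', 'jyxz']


Compare strings character by character (the first differing letter decides):
  'diuwjb' < 'gay' since 'd' < 'g' at position 1
  'gay' < 'habqzl' since 'g' < 'h' at position 1
  'habqzl' < 'jyxz' since 'h' < 'j' at position 1
  'jyxz' < 'rjfnh' since 'j' < 'r' at position 1
  'rjfnh' < 'vvju' since 'r' < 'v' at position 1
  'vvju' < 'wkm' since 'v' < 'w' at position 1
Chaining these comparisons gives the alphabetical order.
Final answer: ['diuwjb', 'gay', 'habqzl', 'jyxz', 'rjfnh', 'vvju', 'wkm']


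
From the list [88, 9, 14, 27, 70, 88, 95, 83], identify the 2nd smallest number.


Sort ascending: [9, 14, 27, 70, 83, 88, 88, 95]
The 2nd element (1-indexed) is at index 1.
Value = 14
Final answer: 14


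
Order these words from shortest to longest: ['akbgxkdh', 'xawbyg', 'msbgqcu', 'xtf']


Compute lengths:
  'akbgxkdh' has length 8
  'xawbyg' has length 6
  'msbgqcu' has length 7
  'xtf' has length 3
Lengths in increasing order: 3 < 6 < 7 < 8
Listing the words in that order gives the answer.
Final answer: ['xtf', 'xawbyg', 'msbgqcu', 'akbgxkdh']


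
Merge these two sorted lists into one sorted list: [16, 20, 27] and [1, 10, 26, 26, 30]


List A: [16, 20, 27]
List B: [1, 10, 26, 26, 30]
Repeatedly compare the front elements and take the smaller:
  16 vs 1 -> take 1
  16 vs 10 -> take 10
  16 vs 26 -> take 16
  20 vs 26 -> take 20
  27 vs 26 -> take 26
  27 vs 26 -> take 26
  27 vs 30 -> take 27
  A is exhausted; append the rest of B: [30]
Final answer: [1, 10, 16, 20, 26, 26, 27, 30]


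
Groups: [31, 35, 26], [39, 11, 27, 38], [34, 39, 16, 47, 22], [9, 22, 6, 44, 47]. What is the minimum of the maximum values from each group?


Find max of each group:
  Group 1: [31, 35, 26] -> max = 35
  Group 2: [39, 11, 27, 38] -> max = 39
  Group 3: [34, 39, 16, 47, 22] -> max = 47
  Group 4: [9, 22, 6, 44, 47] -> max = 47
Maxes: [35, 39, 47, 47]
Minimum of maxes = 35
Final answer: 35


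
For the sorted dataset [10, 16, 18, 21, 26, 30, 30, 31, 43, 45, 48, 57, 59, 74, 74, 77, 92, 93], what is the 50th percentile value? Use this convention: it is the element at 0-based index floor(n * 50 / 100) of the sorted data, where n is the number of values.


The dataset has n = 18 elements.
Index = floor(18 * 50 / 100) = floor(900 / 100) = floor(9) = 9
Counting from index 0 in the sorted data, the element at index 9 is 45.
Final answer: 45


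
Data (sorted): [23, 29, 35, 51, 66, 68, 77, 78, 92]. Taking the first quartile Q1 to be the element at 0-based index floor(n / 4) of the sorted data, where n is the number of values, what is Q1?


The list has n = 9 elements.
Q1 index = floor(9 / 4) = floor(2.25) = 2
Counting from index 0 in the sorted data, the element at index 2 is 35.
Final answer: 35


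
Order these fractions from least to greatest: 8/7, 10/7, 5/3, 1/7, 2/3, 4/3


Convert to decimal for comparison:
  8/7 = 1.1429
  10/7 = 1.4286
  5/3 = 1.6667
  1/7 = 0.1429
  2/3 = 0.6667
  4/3 = 1.3333
Decimals in increasing order: 0.1429 < 0.6667 < 1.1429 < 1.3333 < 1.4286 < 1.6667
Writing each back as its fraction gives the sorted order.
Final answer: 1/7, 2/3, 8/7, 4/3, 10/7, 5/3


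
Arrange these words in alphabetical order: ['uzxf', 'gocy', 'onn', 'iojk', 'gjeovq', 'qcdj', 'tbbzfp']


Compare strings character by character (the first differing letter decides):
  'gjeovq' < 'gocy' since 'j' < 'o' at position 2
  'gocy' < 'iojk' since 'g' < 'i' at position 1
  'iojk' < 'onn' since 'i' < 'o' at position 1
  'onn' < 'qcdj' since 'o' < 'q' at position 1
  'qcdj' < 'tbbzfp' since 'q' < 't' at position 1
  'tbbzfp' < 'uzxf' since 't' < 'u' at position 1
Chaining these comparisons gives the alphabetical order.
Final answer: ['gjeovq', 'gocy', 'iojk', 'onn', 'qcdj', 'tbbzfp', 'uzxf']


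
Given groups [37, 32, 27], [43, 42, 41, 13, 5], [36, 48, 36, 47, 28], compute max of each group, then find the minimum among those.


Find max of each group:
  Group 1: [37, 32, 27] -> max = 37
  Group 2: [43, 42, 41, 13, 5] -> max = 43
  Group 3: [36, 48, 36, 47, 28] -> max = 48
Maxes: [37, 43, 48]
Minimum of maxes = 37
Final answer: 37


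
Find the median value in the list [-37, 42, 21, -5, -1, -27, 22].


First, sort the list: [-37, -27, -5, -1, 21, 22, 42]
The list has 7 elements (odd count).
The middle index is 3 (0-based), and the element there is -1.
Final answer: -1


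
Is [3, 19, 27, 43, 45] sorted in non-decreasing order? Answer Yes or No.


Check consecutive pairs:
  3 <= 19? True
  19 <= 27? True
  27 <= 43? True
  43 <= 45? True
Every consecutive pair is in order, so the list is non-decreasing.
Final answer: Yes


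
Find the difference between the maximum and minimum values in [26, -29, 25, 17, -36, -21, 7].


Maximum value: 26
Minimum value: -36
Range = 26 - (-36) = 62
Final answer: 62


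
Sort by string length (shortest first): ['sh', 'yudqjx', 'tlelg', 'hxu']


Compute lengths:
  'sh' has length 2
  'yudqjx' has length 6
  'tlelg' has length 5
  'hxu' has length 3
Lengths in increasing order: 2 < 3 < 5 < 6
Listing the words in that order gives the answer.
Final answer: ['sh', 'hxu', 'tlelg', 'yudqjx']


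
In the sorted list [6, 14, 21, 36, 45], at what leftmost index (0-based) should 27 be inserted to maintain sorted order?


List is sorted: [6, 14, 21, 36, 45]
We need the leftmost position where 27 can be inserted, i.e. the first index whose element is >= 27 (or the end of the list if none is).
Binary search with low=0, high=5 (0-based indices):
  low=0, high=5, mid=2: a[2]=21 < 27, so low = 3
  low=3, high=5, mid=4: a[4]=45 >= 27, so high = 4
  low=3, high=4, mid=3: a[3]=36 >= 27, so high = 3
Now low = high = 3, so the insertion index is 3.
Final answer: 3


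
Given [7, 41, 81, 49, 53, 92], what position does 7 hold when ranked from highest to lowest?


Sort descending: [92, 81, 53, 49, 41, 7]
Find 7 in the sorted list.
7 is at position 6.
Final answer: 6


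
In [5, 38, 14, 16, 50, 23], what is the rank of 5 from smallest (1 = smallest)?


Sort ascending: [5, 14, 16, 23, 38, 50]
Find 5 in the sorted list.
5 is at position 1 (1-indexed).
Final answer: 1


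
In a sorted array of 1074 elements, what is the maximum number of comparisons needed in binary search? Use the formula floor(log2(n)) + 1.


Binary search halves the search space each step.
Maximum comparisons = floor(log2(1074)) + 1
log2(1074) = 10.0688
floor(log2(1074)) = 10, so 10 + 1 = 11
Final answer: 11


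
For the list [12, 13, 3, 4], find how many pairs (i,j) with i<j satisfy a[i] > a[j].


For each element, count the later elements that are smaller than it:
  12 (index 0): smaller elements after it = [3, 4] -> 2
  13 (index 1): smaller elements after it = [3, 4] -> 2
  3 (index 2): smaller elements after it = [] -> 0
Total inversions = 2 + 2 + 0 = 4
Final answer: 4


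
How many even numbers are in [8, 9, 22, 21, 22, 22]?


Check each element:
  8 is even
  9 is odd
  22 is even
  21 is odd
  22 is even
  22 is even
Evens: [8, 22, 22, 22]
Count of evens = 4
Final answer: 4


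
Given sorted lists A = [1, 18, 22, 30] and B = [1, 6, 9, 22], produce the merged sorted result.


List A: [1, 18, 22, 30]
List B: [1, 6, 9, 22]
Repeatedly compare the front elements and take the smaller:
  1 vs 1 -> take 1
  18 vs 1 -> take 1
  18 vs 6 -> take 6
  18 vs 9 -> take 9
  18 vs 22 -> take 18
  22 vs 22 -> take 22
  30 vs 22 -> take 22
  B is exhausted; append the rest of A: [30]
Final answer: [1, 1, 6, 9, 18, 22, 22, 30]


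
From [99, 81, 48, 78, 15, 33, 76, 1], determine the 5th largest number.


Sort descending: [99, 81, 78, 76, 48, 33, 15, 1]
The 5th element (1-indexed) is at index 4.
Value = 48
Final answer: 48


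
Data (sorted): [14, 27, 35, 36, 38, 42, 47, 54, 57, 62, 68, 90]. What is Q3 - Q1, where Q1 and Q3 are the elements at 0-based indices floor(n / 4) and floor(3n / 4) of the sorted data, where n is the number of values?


The data has n = 12 elements.
Q1 index = floor(12 / 4) = floor(3) = 3; Q3 index = floor(3 * 12 / 4) = floor(9) = 9
Q1 = element at index 3 = 36
Q3 = element at index 9 = 62
IQR = 62 - 36 = 26
Final answer: 26


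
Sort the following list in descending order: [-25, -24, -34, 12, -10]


Original list: [-25, -24, -34, 12, -10]
Repeatedly take the largest remaining element:
  Remaining [-25, -24, -34, 12, -10] -> largest is 12
  Remaining [-25, -24, -34, -10] -> largest is -10
  Remaining [-25, -24, -34] -> largest is -24
  Remaining [-25, -34] -> largest is -25
  Remaining [-34] -> largest is -34
Collecting the picks in order gives the descending list.
Final answer: [12, -10, -24, -25, -34]


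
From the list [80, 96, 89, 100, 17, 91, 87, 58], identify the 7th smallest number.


Sort ascending: [17, 58, 80, 87, 89, 91, 96, 100]
The 7th element (1-indexed) is at index 6.
Value = 96
Final answer: 96


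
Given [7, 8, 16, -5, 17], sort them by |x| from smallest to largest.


Compute absolute values:
  |7| = 7
  |8| = 8
  |16| = 16
  |-5| = 5
  |17| = 17
Absolute values in increasing order: 5 < 7 < 8 < 16 < 17
Listing the original numbers in that order gives the answer.
Final answer: [-5, 7, 8, 16, 17]


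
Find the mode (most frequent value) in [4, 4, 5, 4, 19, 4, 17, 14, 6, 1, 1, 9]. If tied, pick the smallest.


Count the frequency of each value:
  1 appears 2 time(s)
  4 appears 4 time(s)
  5 appears 1 time(s)
  6 appears 1 time(s)
  9 appears 1 time(s)
  14 appears 1 time(s)
  17 appears 1 time(s)
  19 appears 1 time(s)
Maximum frequency is 4.
Only 4 reaches that frequency, so it is the mode.
Final answer: 4


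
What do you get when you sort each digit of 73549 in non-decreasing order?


The number 73549 has digits: 7, 3, 5, 4, 9
Sorted: 3, 4, 5, 7, 9
Joining the sorted digits gives the result.
Final answer: 34579


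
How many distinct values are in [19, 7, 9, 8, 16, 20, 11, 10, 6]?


List all unique values:
Distinct values: [6, 7, 8, 9, 10, 11, 16, 19, 20]
Count = 9
Final answer: 9


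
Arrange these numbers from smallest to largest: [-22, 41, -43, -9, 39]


Original list: [-22, 41, -43, -9, 39]
Repeatedly take the smallest remaining element:
  Remaining [-22, 41, -43, -9, 39] -> smallest is -43
  Remaining [-22, 41, -9, 39] -> smallest is -22
  Remaining [41, -9, 39] -> smallest is -9
  Remaining [41, 39] -> smallest is 39
  Remaining [41] -> smallest is 41
Collecting the picks in order gives the sorted list.
Final answer: [-43, -22, -9, 39, 41]


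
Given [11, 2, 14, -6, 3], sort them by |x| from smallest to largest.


Compute absolute values:
  |11| = 11
  |2| = 2
  |14| = 14
  |-6| = 6
  |3| = 3
Absolute values in increasing order: 2 < 3 < 6 < 11 < 14
Listing the original numbers in that order gives the answer.
Final answer: [2, 3, -6, 11, 14]


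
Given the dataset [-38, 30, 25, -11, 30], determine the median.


First, sort the list: [-38, -11, 25, 30, 30]
The list has 5 elements (odd count).
The middle index is 2 (0-based), and the element there is 25.
Final answer: 25


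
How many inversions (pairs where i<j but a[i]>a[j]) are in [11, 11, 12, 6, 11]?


For each element, count the later elements that are smaller than it:
  11 (index 0): smaller elements after it = [6] -> 1
  11 (index 1): smaller elements after it = [6] -> 1
  12 (index 2): smaller elements after it = [6, 11] -> 2
  6 (index 3): smaller elements after it = [] -> 0
Total inversions = 1 + 1 + 2 + 0 = 4
Final answer: 4


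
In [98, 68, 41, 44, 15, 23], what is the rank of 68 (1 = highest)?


Sort descending: [98, 68, 44, 41, 23, 15]
Find 68 in the sorted list.
68 is at position 2.
Final answer: 2


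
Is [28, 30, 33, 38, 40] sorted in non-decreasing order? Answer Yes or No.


Check consecutive pairs:
  28 <= 30? True
  30 <= 33? True
  33 <= 38? True
  38 <= 40? True
Every consecutive pair is in order, so the list is non-decreasing.
Final answer: Yes


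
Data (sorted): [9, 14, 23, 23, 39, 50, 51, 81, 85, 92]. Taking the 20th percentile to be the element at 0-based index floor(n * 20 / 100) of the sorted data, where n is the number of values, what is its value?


The dataset has n = 10 elements.
Index = floor(10 * 20 / 100) = floor(200 / 100) = floor(2) = 2
Counting from index 0 in the sorted data, the element at index 2 is 23.
Final answer: 23


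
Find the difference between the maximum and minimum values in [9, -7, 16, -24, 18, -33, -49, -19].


Maximum value: 18
Minimum value: -49
Range = 18 - (-49) = 67
Final answer: 67


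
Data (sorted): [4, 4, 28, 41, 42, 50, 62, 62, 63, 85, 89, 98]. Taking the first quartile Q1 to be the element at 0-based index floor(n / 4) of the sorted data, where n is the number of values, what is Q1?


The list has n = 12 elements.
Q1 index = floor(12 / 4) = floor(3) = 3
Counting from index 0 in the sorted data, the element at index 3 is 41.
Final answer: 41


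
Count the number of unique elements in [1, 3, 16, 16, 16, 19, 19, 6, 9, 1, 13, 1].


List all unique values:
Distinct values: [1, 3, 6, 9, 13, 16, 19]
Count = 7
Final answer: 7


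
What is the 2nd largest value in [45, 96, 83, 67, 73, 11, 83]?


Sort descending: [96, 83, 83, 73, 67, 45, 11]
The 2nd element (1-indexed) is at index 1.
Value = 83
Final answer: 83


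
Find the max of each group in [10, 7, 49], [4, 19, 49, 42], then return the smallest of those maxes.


Find max of each group:
  Group 1: [10, 7, 49] -> max = 49
  Group 2: [4, 19, 49, 42] -> max = 49
Maxes: [49, 49]
Minimum of maxes = 49
Final answer: 49


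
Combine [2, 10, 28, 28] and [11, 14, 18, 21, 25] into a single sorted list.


List A: [2, 10, 28, 28]
List B: [11, 14, 18, 21, 25]
Repeatedly compare the front elements and take the smaller:
  2 vs 11 -> take 2
  10 vs 11 -> take 10
  28 vs 11 -> take 11
  28 vs 14 -> take 14
  28 vs 18 -> take 18
  28 vs 21 -> take 21
  28 vs 25 -> take 25
  B is exhausted; append the rest of A: [28, 28]
Final answer: [2, 10, 11, 14, 18, 21, 25, 28, 28]


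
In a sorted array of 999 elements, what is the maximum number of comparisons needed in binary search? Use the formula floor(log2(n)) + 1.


Binary search halves the search space each step.
Maximum comparisons = floor(log2(999)) + 1
log2(999) = 9.9643
floor(log2(999)) = 9, so 9 + 1 = 10
Final answer: 10


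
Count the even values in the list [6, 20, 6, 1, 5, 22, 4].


Check each element:
  6 is even
  20 is even
  6 is even
  1 is odd
  5 is odd
  22 is even
  4 is even
Evens: [6, 20, 6, 22, 4]
Count of evens = 5
Final answer: 5


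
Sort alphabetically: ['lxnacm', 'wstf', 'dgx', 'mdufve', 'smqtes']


Compare strings character by character (the first differing letter decides):
  'dgx' < 'lxnacm' since 'd' < 'l' at position 1
  'lxnacm' < 'mdufve' since 'l' < 'm' at position 1
  'mdufve' < 'smqtes' since 'm' < 's' at position 1
  'smqtes' < 'wstf' since 's' < 'w' at position 1
Chaining these comparisons gives the alphabetical order.
Final answer: ['dgx', 'lxnacm', 'mdufve', 'smqtes', 'wstf']


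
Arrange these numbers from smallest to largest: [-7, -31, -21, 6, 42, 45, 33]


Original list: [-7, -31, -21, 6, 42, 45, 33]
Repeatedly take the smallest remaining element:
  Remaining [-7, -31, -21, 6, 42, 45, 33] -> smallest is -31
  Remaining [-7, -21, 6, 42, 45, 33] -> smallest is -21
  Remaining [-7, 6, 42, 45, 33] -> smallest is -7
  Remaining [6, 42, 45, 33] -> smallest is 6
  Remaining [42, 45, 33] -> smallest is 33
  Remaining [42, 45] -> smallest is 42
  Remaining [45] -> smallest is 45
Collecting the picks in order gives the sorted list.
Final answer: [-31, -21, -7, 6, 33, 42, 45]


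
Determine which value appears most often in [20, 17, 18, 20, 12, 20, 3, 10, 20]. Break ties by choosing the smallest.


Count the frequency of each value:
  3 appears 1 time(s)
  10 appears 1 time(s)
  12 appears 1 time(s)
  17 appears 1 time(s)
  18 appears 1 time(s)
  20 appears 4 time(s)
Maximum frequency is 4.
Only 20 reaches that frequency, so it is the mode.
Final answer: 20


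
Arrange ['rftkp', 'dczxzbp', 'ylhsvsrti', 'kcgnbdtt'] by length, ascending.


Compute lengths:
  'rftkp' has length 5
  'dczxzbp' has length 7
  'ylhsvsrti' has length 9
  'kcgnbdtt' has length 8
Lengths in increasing order: 5 < 7 < 8 < 9
Listing the words in that order gives the answer.
Final answer: ['rftkp', 'dczxzbp', 'kcgnbdtt', 'ylhsvsrti']


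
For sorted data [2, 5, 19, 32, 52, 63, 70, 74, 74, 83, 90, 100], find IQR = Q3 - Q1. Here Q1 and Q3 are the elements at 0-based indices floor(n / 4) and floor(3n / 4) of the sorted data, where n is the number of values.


The data has n = 12 elements.
Q1 index = floor(12 / 4) = floor(3) = 3; Q3 index = floor(3 * 12 / 4) = floor(9) = 9
Q1 = element at index 3 = 32
Q3 = element at index 9 = 83
IQR = 83 - 32 = 51
Final answer: 51


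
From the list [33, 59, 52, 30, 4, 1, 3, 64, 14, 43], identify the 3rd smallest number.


Sort ascending: [1, 3, 4, 14, 30, 33, 43, 52, 59, 64]
The 3rd element (1-indexed) is at index 2.
Value = 4
Final answer: 4


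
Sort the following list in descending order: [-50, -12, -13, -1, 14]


Original list: [-50, -12, -13, -1, 14]
Repeatedly take the largest remaining element:
  Remaining [-50, -12, -13, -1, 14] -> largest is 14
  Remaining [-50, -12, -13, -1] -> largest is -1
  Remaining [-50, -12, -13] -> largest is -12
  Remaining [-50, -13] -> largest is -13
  Remaining [-50] -> largest is -50
Collecting the picks in order gives the descending list.
Final answer: [14, -1, -12, -13, -50]


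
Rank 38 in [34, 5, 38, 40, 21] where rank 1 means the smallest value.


Sort ascending: [5, 21, 34, 38, 40]
Find 38 in the sorted list.
38 is at position 4 (1-indexed).
Final answer: 4


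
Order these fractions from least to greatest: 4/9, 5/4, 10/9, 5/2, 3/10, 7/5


Convert to decimal for comparison:
  4/9 = 0.4444
  5/4 = 1.25
  10/9 = 1.1111
  5/2 = 2.5
  3/10 = 0.3
  7/5 = 1.4
Decimals in increasing order: 0.3 < 0.4444 < 1.1111 < 1.25 < 1.4 < 2.5
Writing each back as its fraction gives the sorted order.
Final answer: 3/10, 4/9, 10/9, 5/4, 7/5, 5/2


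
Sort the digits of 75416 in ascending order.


The number 75416 has digits: 7, 5, 4, 1, 6
Sorted: 1, 4, 5, 6, 7
Joining the sorted digits gives the result.
Final answer: 14567


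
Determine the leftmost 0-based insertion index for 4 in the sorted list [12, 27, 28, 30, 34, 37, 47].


List is sorted: [12, 27, 28, 30, 34, 37, 47]
We need the leftmost position where 4 can be inserted, i.e. the first index whose element is >= 4 (or the end of the list if none is).
Binary search with low=0, high=7 (0-based indices):
  low=0, high=7, mid=3: a[3]=30 >= 4, so high = 3
  low=0, high=3, mid=1: a[1]=27 >= 4, so high = 1
  low=0, high=1, mid=0: a[0]=12 >= 4, so high = 0
Now low = high = 0, so the insertion index is 0.
Final answer: 0


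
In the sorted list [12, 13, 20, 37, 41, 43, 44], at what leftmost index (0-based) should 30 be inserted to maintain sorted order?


List is sorted: [12, 13, 20, 37, 41, 43, 44]
We need the leftmost position where 30 can be inserted, i.e. the first index whose element is >= 30 (or the end of the list if none is).
Binary search with low=0, high=7 (0-based indices):
  low=0, high=7, mid=3: a[3]=37 >= 30, so high = 3
  low=0, high=3, mid=1: a[1]=13 < 30, so low = 2
  low=2, high=3, mid=2: a[2]=20 < 30, so low = 3
Now low = high = 3, so the insertion index is 3.
Final answer: 3


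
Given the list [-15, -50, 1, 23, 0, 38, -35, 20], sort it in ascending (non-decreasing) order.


Original list: [-15, -50, 1, 23, 0, 38, -35, 20]
Repeatedly take the smallest remaining element:
  Remaining [-15, -50, 1, 23, 0, 38, -35, 20] -> smallest is -50
  Remaining [-15, 1, 23, 0, 38, -35, 20] -> smallest is -35
  Remaining [-15, 1, 23, 0, 38, 20] -> smallest is -15
  Remaining [1, 23, 0, 38, 20] -> smallest is 0
  Remaining [1, 23, 38, 20] -> smallest is 1
  Remaining [23, 38, 20] -> smallest is 20
  Remaining [23, 38] -> smallest is 23
  Remaining [38] -> smallest is 38
Collecting the picks in order gives the sorted list.
Final answer: [-50, -35, -15, 0, 1, 20, 23, 38]


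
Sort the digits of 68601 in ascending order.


The number 68601 has digits: 6, 8, 6, 0, 1
Sorted: 0, 1, 6, 6, 8
Joining the sorted digits gives the result.
Final answer: 01668


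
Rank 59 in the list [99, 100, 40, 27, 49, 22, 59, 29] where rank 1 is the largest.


Sort descending: [100, 99, 59, 49, 40, 29, 27, 22]
Find 59 in the sorted list.
59 is at position 3.
Final answer: 3


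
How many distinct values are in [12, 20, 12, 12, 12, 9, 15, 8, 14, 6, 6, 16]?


List all unique values:
Distinct values: [6, 8, 9, 12, 14, 15, 16, 20]
Count = 8
Final answer: 8


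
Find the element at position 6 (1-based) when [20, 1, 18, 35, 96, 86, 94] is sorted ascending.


Sort ascending: [1, 18, 20, 35, 86, 94, 96]
The 6th element (1-indexed) is at index 5.
Value = 94
Final answer: 94


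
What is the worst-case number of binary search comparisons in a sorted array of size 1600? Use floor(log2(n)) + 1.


Binary search halves the search space each step.
Maximum comparisons = floor(log2(1600)) + 1
log2(1600) = 10.6439
floor(log2(1600)) = 10, so 10 + 1 = 11
Final answer: 11


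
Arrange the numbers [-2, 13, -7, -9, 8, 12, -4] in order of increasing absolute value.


Compute absolute values:
  |-2| = 2
  |13| = 13
  |-7| = 7
  |-9| = 9
  |8| = 8
  |12| = 12
  |-4| = 4
Absolute values in increasing order: 2 < 4 < 7 < 8 < 9 < 12 < 13
Listing the original numbers in that order gives the answer.
Final answer: [-2, -4, -7, 8, -9, 12, 13]


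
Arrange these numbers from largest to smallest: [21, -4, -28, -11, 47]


Original list: [21, -4, -28, -11, 47]
Repeatedly take the largest remaining element:
  Remaining [21, -4, -28, -11, 47] -> largest is 47
  Remaining [21, -4, -28, -11] -> largest is 21
  Remaining [-4, -28, -11] -> largest is -4
  Remaining [-28, -11] -> largest is -11
  Remaining [-28] -> largest is -28
Collecting the picks in order gives the descending list.
Final answer: [47, 21, -4, -11, -28]


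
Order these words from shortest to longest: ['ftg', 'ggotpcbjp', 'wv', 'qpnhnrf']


Compute lengths:
  'ftg' has length 3
  'ggotpcbjp' has length 9
  'wv' has length 2
  'qpnhnrf' has length 7
Lengths in increasing order: 2 < 3 < 7 < 9
Listing the words in that order gives the answer.
Final answer: ['wv', 'ftg', 'qpnhnrf', 'ggotpcbjp']


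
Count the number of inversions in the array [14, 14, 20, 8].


For each element, count the later elements that are smaller than it:
  14 (index 0): smaller elements after it = [8] -> 1
  14 (index 1): smaller elements after it = [8] -> 1
  20 (index 2): smaller elements after it = [8] -> 1
Total inversions = 1 + 1 + 1 = 3
Final answer: 3


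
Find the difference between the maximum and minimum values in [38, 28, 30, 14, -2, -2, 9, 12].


Maximum value: 38
Minimum value: -2
Range = 38 - (-2) = 40
Final answer: 40


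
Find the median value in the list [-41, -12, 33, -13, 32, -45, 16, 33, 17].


First, sort the list: [-45, -41, -13, -12, 16, 17, 32, 33, 33]
The list has 9 elements (odd count).
The middle index is 4 (0-based), and the element there is 16.
Final answer: 16


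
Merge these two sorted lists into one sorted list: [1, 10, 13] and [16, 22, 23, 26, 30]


List A: [1, 10, 13]
List B: [16, 22, 23, 26, 30]
Repeatedly compare the front elements and take the smaller:
  1 vs 16 -> take 1
  10 vs 16 -> take 10
  13 vs 16 -> take 13
  A is exhausted; append the rest of B: [16, 22, 23, 26, 30]
Final answer: [1, 10, 13, 16, 22, 23, 26, 30]


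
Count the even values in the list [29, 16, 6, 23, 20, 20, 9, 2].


Check each element:
  29 is odd
  16 is even
  6 is even
  23 is odd
  20 is even
  20 is even
  9 is odd
  2 is even
Evens: [16, 6, 20, 20, 2]
Count of evens = 5
Final answer: 5


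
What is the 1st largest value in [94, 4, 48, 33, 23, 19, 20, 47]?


Sort descending: [94, 48, 47, 33, 23, 20, 19, 4]
The 1st element (1-indexed) is at index 0.
Value = 94
Final answer: 94


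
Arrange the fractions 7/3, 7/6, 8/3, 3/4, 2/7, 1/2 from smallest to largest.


Convert to decimal for comparison:
  7/3 = 2.3333
  7/6 = 1.1667
  8/3 = 2.6667
  3/4 = 0.75
  2/7 = 0.2857
  1/2 = 0.5
Decimals in increasing order: 0.2857 < 0.5 < 0.75 < 1.1667 < 2.3333 < 2.6667
Writing each back as its fraction gives the sorted order.
Final answer: 2/7, 1/2, 3/4, 7/6, 7/3, 8/3


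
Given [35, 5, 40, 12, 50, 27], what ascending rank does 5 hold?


Sort ascending: [5, 12, 27, 35, 40, 50]
Find 5 in the sorted list.
5 is at position 1 (1-indexed).
Final answer: 1


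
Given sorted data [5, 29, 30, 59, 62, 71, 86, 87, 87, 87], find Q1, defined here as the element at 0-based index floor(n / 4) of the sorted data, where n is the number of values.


The list has n = 10 elements.
Q1 index = floor(10 / 4) = floor(2.5) = 2
Counting from index 0 in the sorted data, the element at index 2 is 30.
Final answer: 30


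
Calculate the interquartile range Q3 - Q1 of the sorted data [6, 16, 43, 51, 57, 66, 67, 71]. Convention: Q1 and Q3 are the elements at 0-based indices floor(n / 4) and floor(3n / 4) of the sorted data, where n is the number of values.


The data has n = 8 elements.
Q1 index = floor(8 / 4) = floor(2) = 2; Q3 index = floor(3 * 8 / 4) = floor(6) = 6
Q1 = element at index 2 = 43
Q3 = element at index 6 = 67
IQR = 67 - 43 = 24
Final answer: 24


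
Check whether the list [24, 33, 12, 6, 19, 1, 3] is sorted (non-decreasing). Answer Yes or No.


Check consecutive pairs:
  24 <= 33? True
  33 <= 12? False
  12 <= 6? False
  6 <= 19? True
  19 <= 1? False
  1 <= 3? True
3 consecutive pair(s) are out of order, so the list is not sorted.
Final answer: No


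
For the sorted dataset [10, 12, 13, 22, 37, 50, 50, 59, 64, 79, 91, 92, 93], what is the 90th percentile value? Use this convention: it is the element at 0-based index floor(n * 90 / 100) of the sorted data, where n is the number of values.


The dataset has n = 13 elements.
Index = floor(13 * 90 / 100) = floor(1170 / 100) = floor(11.7) = 11
Counting from index 0 in the sorted data, the element at index 11 is 92.
Final answer: 92


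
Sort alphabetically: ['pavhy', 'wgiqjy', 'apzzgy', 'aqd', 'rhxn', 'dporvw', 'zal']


Compare strings character by character (the first differing letter decides):
  'apzzgy' < 'aqd' since 'p' < 'q' at position 2
  'aqd' < 'dporvw' since 'a' < 'd' at position 1
  'dporvw' < 'pavhy' since 'd' < 'p' at position 1
  'pavhy' < 'rhxn' since 'p' < 'r' at position 1
  'rhxn' < 'wgiqjy' since 'r' < 'w' at position 1
  'wgiqjy' < 'zal' since 'w' < 'z' at position 1
Chaining these comparisons gives the alphabetical order.
Final answer: ['apzzgy', 'aqd', 'dporvw', 'pavhy', 'rhxn', 'wgiqjy', 'zal']


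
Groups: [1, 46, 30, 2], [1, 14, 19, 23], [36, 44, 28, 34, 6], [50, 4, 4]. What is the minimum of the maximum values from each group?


Find max of each group:
  Group 1: [1, 46, 30, 2] -> max = 46
  Group 2: [1, 14, 19, 23] -> max = 23
  Group 3: [36, 44, 28, 34, 6] -> max = 44
  Group 4: [50, 4, 4] -> max = 50
Maxes: [46, 23, 44, 50]
Minimum of maxes = 23
Final answer: 23


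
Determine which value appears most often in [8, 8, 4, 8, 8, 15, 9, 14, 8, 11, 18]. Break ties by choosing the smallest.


Count the frequency of each value:
  4 appears 1 time(s)
  8 appears 5 time(s)
  9 appears 1 time(s)
  11 appears 1 time(s)
  14 appears 1 time(s)
  15 appears 1 time(s)
  18 appears 1 time(s)
Maximum frequency is 5.
Only 8 reaches that frequency, so it is the mode.
Final answer: 8


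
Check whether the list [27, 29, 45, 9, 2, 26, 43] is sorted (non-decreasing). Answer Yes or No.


Check consecutive pairs:
  27 <= 29? True
  29 <= 45? True
  45 <= 9? False
  9 <= 2? False
  2 <= 26? True
  26 <= 43? True
2 consecutive pair(s) are out of order, so the list is not sorted.
Final answer: No


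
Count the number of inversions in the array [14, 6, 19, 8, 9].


For each element, count the later elements that are smaller than it:
  14 (index 0): smaller elements after it = [6, 8, 9] -> 3
  6 (index 1): smaller elements after it = [] -> 0
  19 (index 2): smaller elements after it = [8, 9] -> 2
  8 (index 3): smaller elements after it = [] -> 0
Total inversions = 3 + 0 + 2 + 0 = 5
Final answer: 5
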